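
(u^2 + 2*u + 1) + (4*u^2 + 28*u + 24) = 5*u^2 + 30*u + 25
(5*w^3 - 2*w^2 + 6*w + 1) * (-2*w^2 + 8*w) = -10*w^5 + 44*w^4 - 28*w^3 + 46*w^2 + 8*w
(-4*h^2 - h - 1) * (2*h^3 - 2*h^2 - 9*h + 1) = -8*h^5 + 6*h^4 + 36*h^3 + 7*h^2 + 8*h - 1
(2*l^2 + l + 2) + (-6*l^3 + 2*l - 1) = -6*l^3 + 2*l^2 + 3*l + 1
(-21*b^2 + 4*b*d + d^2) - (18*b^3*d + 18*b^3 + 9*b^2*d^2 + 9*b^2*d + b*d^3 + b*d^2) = -18*b^3*d - 18*b^3 - 9*b^2*d^2 - 9*b^2*d - 21*b^2 - b*d^3 - b*d^2 + 4*b*d + d^2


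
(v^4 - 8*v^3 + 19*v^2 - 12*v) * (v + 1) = v^5 - 7*v^4 + 11*v^3 + 7*v^2 - 12*v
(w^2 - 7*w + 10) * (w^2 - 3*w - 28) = w^4 - 10*w^3 + 3*w^2 + 166*w - 280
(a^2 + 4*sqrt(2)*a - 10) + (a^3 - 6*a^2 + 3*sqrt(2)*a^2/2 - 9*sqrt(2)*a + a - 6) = a^3 - 5*a^2 + 3*sqrt(2)*a^2/2 - 5*sqrt(2)*a + a - 16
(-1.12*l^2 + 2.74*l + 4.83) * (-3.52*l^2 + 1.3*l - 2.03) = 3.9424*l^4 - 11.1008*l^3 - 11.166*l^2 + 0.7168*l - 9.8049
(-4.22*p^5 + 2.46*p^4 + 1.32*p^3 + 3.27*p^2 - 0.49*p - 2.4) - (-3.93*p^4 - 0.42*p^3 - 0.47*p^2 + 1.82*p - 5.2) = -4.22*p^5 + 6.39*p^4 + 1.74*p^3 + 3.74*p^2 - 2.31*p + 2.8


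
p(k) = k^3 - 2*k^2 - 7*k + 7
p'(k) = 3*k^2 - 4*k - 7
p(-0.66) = 10.46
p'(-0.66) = -3.05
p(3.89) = 8.37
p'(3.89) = 22.84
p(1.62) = -5.34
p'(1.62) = -5.61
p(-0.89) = 10.94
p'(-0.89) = -1.06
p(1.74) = -5.97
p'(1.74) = -4.88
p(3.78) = 5.97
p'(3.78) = 20.75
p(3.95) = 9.77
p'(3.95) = 24.01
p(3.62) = 2.89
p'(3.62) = 17.83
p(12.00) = 1363.00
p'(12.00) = 377.00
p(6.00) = 109.00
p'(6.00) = 77.00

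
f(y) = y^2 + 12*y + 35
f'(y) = 2*y + 12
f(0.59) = 42.43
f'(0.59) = 13.18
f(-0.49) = 29.36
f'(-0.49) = 11.02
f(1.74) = 58.91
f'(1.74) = 15.48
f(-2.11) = 14.13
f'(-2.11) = 7.78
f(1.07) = 48.98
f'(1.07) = 14.14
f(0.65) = 43.22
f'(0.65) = 13.30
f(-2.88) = 8.73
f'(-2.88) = 6.24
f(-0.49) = 29.36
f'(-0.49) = 11.02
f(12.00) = 323.00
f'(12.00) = 36.00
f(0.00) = 35.00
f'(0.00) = 12.00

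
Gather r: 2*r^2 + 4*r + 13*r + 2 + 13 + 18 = 2*r^2 + 17*r + 33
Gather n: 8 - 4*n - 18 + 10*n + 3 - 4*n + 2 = 2*n - 5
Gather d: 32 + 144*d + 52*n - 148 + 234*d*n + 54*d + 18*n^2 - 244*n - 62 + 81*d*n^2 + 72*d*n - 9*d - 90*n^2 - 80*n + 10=d*(81*n^2 + 306*n + 189) - 72*n^2 - 272*n - 168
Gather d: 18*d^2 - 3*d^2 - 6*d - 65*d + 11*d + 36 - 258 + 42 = 15*d^2 - 60*d - 180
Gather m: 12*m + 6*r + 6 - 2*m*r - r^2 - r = m*(12 - 2*r) - r^2 + 5*r + 6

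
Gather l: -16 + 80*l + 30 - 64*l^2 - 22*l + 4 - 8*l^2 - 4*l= -72*l^2 + 54*l + 18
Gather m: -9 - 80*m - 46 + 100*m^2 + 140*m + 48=100*m^2 + 60*m - 7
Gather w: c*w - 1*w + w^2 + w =c*w + w^2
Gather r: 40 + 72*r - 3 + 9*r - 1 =81*r + 36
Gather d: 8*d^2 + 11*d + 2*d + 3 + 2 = 8*d^2 + 13*d + 5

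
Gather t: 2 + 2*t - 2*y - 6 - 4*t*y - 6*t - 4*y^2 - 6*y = t*(-4*y - 4) - 4*y^2 - 8*y - 4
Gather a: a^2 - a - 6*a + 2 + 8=a^2 - 7*a + 10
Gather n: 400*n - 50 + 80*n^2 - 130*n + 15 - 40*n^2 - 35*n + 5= 40*n^2 + 235*n - 30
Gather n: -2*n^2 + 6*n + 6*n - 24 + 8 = -2*n^2 + 12*n - 16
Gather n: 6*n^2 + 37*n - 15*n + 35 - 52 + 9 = 6*n^2 + 22*n - 8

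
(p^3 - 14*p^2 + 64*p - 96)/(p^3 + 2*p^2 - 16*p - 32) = (p^2 - 10*p + 24)/(p^2 + 6*p + 8)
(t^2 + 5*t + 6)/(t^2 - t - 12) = (t + 2)/(t - 4)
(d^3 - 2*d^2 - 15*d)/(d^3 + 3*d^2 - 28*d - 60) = d*(d + 3)/(d^2 + 8*d + 12)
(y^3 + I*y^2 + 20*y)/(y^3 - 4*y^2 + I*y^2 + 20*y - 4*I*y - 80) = y/(y - 4)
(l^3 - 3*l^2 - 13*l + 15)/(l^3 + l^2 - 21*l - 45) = (l - 1)/(l + 3)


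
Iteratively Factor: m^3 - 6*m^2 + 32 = (m - 4)*(m^2 - 2*m - 8) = (m - 4)*(m + 2)*(m - 4)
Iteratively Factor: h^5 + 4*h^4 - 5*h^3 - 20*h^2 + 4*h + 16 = (h + 2)*(h^4 + 2*h^3 - 9*h^2 - 2*h + 8) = (h + 1)*(h + 2)*(h^3 + h^2 - 10*h + 8) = (h + 1)*(h + 2)*(h + 4)*(h^2 - 3*h + 2) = (h - 2)*(h + 1)*(h + 2)*(h + 4)*(h - 1)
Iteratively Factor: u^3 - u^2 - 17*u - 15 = (u + 1)*(u^2 - 2*u - 15) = (u - 5)*(u + 1)*(u + 3)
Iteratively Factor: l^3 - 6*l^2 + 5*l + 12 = (l + 1)*(l^2 - 7*l + 12) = (l - 4)*(l + 1)*(l - 3)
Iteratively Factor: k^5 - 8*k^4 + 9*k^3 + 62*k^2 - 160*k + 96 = (k - 4)*(k^4 - 4*k^3 - 7*k^2 + 34*k - 24) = (k - 4)*(k + 3)*(k^3 - 7*k^2 + 14*k - 8) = (k - 4)^2*(k + 3)*(k^2 - 3*k + 2) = (k - 4)^2*(k - 2)*(k + 3)*(k - 1)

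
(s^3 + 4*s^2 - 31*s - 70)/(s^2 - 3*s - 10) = s + 7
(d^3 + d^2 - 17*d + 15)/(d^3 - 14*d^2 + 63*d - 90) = (d^2 + 4*d - 5)/(d^2 - 11*d + 30)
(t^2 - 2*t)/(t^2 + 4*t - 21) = t*(t - 2)/(t^2 + 4*t - 21)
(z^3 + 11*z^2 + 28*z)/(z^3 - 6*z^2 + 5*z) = (z^2 + 11*z + 28)/(z^2 - 6*z + 5)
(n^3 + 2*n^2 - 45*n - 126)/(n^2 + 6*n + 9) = (n^2 - n - 42)/(n + 3)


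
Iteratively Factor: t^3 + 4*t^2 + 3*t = (t)*(t^2 + 4*t + 3) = t*(t + 3)*(t + 1)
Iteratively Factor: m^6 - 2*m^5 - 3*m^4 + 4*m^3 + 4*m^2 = (m - 2)*(m^5 - 3*m^3 - 2*m^2) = m*(m - 2)*(m^4 - 3*m^2 - 2*m) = m*(m - 2)*(m + 1)*(m^3 - m^2 - 2*m) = m^2*(m - 2)*(m + 1)*(m^2 - m - 2) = m^2*(m - 2)^2*(m + 1)*(m + 1)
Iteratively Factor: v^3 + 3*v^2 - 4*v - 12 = (v + 3)*(v^2 - 4) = (v + 2)*(v + 3)*(v - 2)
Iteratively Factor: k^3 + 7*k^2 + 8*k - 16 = (k + 4)*(k^2 + 3*k - 4) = (k + 4)^2*(k - 1)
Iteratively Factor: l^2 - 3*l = (l)*(l - 3)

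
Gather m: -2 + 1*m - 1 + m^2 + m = m^2 + 2*m - 3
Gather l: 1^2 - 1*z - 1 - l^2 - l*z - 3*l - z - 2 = -l^2 + l*(-z - 3) - 2*z - 2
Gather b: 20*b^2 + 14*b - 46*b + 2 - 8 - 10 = 20*b^2 - 32*b - 16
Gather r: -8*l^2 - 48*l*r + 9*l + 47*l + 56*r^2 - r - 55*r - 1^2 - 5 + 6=-8*l^2 + 56*l + 56*r^2 + r*(-48*l - 56)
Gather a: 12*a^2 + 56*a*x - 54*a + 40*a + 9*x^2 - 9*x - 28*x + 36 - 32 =12*a^2 + a*(56*x - 14) + 9*x^2 - 37*x + 4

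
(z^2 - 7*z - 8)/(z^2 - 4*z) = (z^2 - 7*z - 8)/(z*(z - 4))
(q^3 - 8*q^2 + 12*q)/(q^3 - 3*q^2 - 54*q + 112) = q*(q - 6)/(q^2 - q - 56)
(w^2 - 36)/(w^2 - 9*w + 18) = (w + 6)/(w - 3)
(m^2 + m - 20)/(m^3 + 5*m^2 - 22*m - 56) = (m + 5)/(m^2 + 9*m + 14)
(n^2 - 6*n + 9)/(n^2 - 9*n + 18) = (n - 3)/(n - 6)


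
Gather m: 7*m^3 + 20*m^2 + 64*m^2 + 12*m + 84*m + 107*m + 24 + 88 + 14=7*m^3 + 84*m^2 + 203*m + 126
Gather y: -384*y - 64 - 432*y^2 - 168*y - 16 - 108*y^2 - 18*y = -540*y^2 - 570*y - 80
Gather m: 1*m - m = 0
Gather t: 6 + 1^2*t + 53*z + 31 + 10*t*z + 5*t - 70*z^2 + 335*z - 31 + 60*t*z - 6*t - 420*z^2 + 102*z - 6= 70*t*z - 490*z^2 + 490*z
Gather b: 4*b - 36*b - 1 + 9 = 8 - 32*b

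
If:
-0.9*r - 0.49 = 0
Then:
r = -0.54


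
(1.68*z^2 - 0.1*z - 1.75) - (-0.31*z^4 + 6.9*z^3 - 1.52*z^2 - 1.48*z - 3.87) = 0.31*z^4 - 6.9*z^3 + 3.2*z^2 + 1.38*z + 2.12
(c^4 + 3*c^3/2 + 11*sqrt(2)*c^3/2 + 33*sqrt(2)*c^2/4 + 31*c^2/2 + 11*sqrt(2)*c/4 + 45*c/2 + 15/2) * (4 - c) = -c^5 - 11*sqrt(2)*c^4/2 + 5*c^4/2 - 19*c^3/2 + 55*sqrt(2)*c^3/4 + 79*c^2/2 + 121*sqrt(2)*c^2/4 + 11*sqrt(2)*c + 165*c/2 + 30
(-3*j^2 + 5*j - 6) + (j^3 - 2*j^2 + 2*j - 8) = j^3 - 5*j^2 + 7*j - 14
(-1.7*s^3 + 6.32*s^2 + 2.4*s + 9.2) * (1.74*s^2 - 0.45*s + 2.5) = -2.958*s^5 + 11.7618*s^4 - 2.918*s^3 + 30.728*s^2 + 1.86*s + 23.0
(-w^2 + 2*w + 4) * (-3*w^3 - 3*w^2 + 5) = 3*w^5 - 3*w^4 - 18*w^3 - 17*w^2 + 10*w + 20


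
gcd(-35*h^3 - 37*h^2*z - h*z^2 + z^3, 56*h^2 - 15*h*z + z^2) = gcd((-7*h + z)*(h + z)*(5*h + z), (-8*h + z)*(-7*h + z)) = -7*h + z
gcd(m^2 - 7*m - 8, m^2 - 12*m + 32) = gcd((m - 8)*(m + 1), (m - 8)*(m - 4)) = m - 8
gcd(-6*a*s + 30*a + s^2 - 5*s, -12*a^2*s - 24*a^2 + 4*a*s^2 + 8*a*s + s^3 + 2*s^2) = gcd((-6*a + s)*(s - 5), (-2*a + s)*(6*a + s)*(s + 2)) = 1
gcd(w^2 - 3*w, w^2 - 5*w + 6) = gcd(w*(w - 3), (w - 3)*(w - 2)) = w - 3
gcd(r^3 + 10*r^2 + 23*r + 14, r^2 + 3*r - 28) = r + 7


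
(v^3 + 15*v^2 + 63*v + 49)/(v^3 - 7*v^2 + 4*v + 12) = (v^2 + 14*v + 49)/(v^2 - 8*v + 12)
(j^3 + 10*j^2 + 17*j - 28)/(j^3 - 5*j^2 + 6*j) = (j^3 + 10*j^2 + 17*j - 28)/(j*(j^2 - 5*j + 6))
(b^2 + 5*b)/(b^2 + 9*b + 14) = b*(b + 5)/(b^2 + 9*b + 14)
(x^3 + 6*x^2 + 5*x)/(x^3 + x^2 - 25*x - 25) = x/(x - 5)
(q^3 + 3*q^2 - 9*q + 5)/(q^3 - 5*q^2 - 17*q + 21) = (q^2 + 4*q - 5)/(q^2 - 4*q - 21)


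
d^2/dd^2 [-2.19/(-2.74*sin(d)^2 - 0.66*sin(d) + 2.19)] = (-65.766576*sin(d)^4 - 11.881188*sin(d)^3 + 45.130644*sin(d)^2 + 20.59695*sin(d) + 28.190556)/(2.74*sin(d)^2 + 0.66*sin(d) - 2.19)^3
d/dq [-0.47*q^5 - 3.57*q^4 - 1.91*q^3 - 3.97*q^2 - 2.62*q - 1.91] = -2.35*q^4 - 14.28*q^3 - 5.73*q^2 - 7.94*q - 2.62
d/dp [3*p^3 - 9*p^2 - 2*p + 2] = 9*p^2 - 18*p - 2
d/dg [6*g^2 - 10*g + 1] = 12*g - 10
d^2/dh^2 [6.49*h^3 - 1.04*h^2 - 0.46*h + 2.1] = 38.94*h - 2.08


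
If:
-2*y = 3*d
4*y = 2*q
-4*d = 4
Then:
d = -1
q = 3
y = 3/2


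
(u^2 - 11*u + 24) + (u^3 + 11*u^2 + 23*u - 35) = u^3 + 12*u^2 + 12*u - 11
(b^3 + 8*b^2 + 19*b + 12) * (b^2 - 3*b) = b^5 + 5*b^4 - 5*b^3 - 45*b^2 - 36*b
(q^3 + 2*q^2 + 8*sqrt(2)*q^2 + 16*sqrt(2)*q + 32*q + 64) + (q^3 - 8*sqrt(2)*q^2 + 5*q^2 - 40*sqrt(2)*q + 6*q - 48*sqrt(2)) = 2*q^3 + 7*q^2 - 24*sqrt(2)*q + 38*q - 48*sqrt(2) + 64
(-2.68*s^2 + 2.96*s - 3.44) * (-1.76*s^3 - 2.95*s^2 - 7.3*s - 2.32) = 4.7168*s^5 + 2.6964*s^4 + 16.8864*s^3 - 5.2424*s^2 + 18.2448*s + 7.9808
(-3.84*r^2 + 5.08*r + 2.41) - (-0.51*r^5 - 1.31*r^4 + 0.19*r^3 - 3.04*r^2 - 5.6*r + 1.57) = 0.51*r^5 + 1.31*r^4 - 0.19*r^3 - 0.8*r^2 + 10.68*r + 0.84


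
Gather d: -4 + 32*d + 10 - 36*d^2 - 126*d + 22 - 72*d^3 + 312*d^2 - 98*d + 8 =-72*d^3 + 276*d^2 - 192*d + 36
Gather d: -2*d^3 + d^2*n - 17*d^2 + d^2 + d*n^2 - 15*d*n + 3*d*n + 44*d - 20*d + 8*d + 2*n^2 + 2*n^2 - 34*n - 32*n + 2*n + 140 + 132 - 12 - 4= -2*d^3 + d^2*(n - 16) + d*(n^2 - 12*n + 32) + 4*n^2 - 64*n + 256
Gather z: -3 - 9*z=-9*z - 3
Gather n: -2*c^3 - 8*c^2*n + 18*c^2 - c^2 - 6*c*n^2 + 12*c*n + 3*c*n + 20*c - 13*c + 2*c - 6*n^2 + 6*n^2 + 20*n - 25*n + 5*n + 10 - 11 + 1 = -2*c^3 + 17*c^2 - 6*c*n^2 + 9*c + n*(-8*c^2 + 15*c)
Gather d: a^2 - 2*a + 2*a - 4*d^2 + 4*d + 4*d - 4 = a^2 - 4*d^2 + 8*d - 4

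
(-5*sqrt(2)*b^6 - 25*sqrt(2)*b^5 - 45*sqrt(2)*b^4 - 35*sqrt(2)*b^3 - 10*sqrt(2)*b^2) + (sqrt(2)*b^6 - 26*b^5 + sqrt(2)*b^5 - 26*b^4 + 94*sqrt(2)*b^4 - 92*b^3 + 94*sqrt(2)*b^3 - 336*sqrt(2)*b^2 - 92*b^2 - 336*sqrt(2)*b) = -4*sqrt(2)*b^6 - 24*sqrt(2)*b^5 - 26*b^5 - 26*b^4 + 49*sqrt(2)*b^4 - 92*b^3 + 59*sqrt(2)*b^3 - 346*sqrt(2)*b^2 - 92*b^2 - 336*sqrt(2)*b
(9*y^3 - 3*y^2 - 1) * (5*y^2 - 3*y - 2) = 45*y^5 - 42*y^4 - 9*y^3 + y^2 + 3*y + 2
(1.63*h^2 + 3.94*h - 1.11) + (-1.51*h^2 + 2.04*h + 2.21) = 0.12*h^2 + 5.98*h + 1.1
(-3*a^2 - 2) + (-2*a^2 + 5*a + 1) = -5*a^2 + 5*a - 1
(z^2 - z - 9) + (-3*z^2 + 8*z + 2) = -2*z^2 + 7*z - 7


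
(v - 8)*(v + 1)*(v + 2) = v^3 - 5*v^2 - 22*v - 16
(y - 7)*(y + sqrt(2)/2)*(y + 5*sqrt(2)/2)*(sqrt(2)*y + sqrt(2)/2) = sqrt(2)*y^4 - 13*sqrt(2)*y^3/2 + 6*y^3 - 39*y^2 - sqrt(2)*y^2 - 65*sqrt(2)*y/4 - 21*y - 35*sqrt(2)/4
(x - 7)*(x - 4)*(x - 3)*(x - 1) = x^4 - 15*x^3 + 75*x^2 - 145*x + 84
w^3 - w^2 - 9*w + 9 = (w - 3)*(w - 1)*(w + 3)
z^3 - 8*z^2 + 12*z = z*(z - 6)*(z - 2)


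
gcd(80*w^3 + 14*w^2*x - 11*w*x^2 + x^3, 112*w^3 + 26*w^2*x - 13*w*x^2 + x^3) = -16*w^2 - 6*w*x + x^2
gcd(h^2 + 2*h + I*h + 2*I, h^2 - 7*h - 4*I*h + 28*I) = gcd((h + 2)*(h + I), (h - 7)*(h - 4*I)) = 1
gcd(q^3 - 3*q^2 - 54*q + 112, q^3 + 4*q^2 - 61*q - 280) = q^2 - q - 56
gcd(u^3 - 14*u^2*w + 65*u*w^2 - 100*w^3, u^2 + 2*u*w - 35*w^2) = u - 5*w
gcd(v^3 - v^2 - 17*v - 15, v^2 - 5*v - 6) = v + 1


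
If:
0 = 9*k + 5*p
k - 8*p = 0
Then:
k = 0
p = 0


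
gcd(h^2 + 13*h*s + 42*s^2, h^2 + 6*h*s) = h + 6*s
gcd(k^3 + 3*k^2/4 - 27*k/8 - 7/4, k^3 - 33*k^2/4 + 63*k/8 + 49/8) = k^2 - 5*k/4 - 7/8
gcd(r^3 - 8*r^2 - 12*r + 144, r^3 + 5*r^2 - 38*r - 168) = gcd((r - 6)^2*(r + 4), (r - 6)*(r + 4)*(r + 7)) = r^2 - 2*r - 24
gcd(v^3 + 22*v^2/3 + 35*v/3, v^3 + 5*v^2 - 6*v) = v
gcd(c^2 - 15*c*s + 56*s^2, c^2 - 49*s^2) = -c + 7*s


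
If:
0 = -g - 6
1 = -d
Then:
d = -1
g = -6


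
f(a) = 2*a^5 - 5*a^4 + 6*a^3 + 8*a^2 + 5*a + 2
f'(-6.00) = 17837.00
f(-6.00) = -23068.00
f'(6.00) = 9389.00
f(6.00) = 10688.00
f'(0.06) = 6.02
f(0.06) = 2.33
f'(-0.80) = 18.06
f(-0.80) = -2.66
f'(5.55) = 6717.11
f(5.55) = 7089.54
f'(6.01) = 9456.30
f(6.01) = 10782.23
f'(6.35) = 11970.49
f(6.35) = 14412.08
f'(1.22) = 37.15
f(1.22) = 25.23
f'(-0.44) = 3.52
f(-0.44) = 0.62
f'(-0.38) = 2.83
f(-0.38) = 0.81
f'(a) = 10*a^4 - 20*a^3 + 18*a^2 + 16*a + 5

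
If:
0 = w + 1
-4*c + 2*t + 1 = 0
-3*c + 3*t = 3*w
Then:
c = -1/2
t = -3/2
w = -1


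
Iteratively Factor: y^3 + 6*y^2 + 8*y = (y)*(y^2 + 6*y + 8) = y*(y + 2)*(y + 4)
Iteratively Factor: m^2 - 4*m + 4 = (m - 2)*(m - 2)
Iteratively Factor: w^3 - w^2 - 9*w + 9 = (w + 3)*(w^2 - 4*w + 3) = (w - 3)*(w + 3)*(w - 1)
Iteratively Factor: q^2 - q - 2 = (q - 2)*(q + 1)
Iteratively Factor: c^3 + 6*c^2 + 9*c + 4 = (c + 1)*(c^2 + 5*c + 4) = (c + 1)^2*(c + 4)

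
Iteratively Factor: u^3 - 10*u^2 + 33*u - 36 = (u - 3)*(u^2 - 7*u + 12) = (u - 4)*(u - 3)*(u - 3)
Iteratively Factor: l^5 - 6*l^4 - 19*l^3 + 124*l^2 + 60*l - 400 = (l - 5)*(l^4 - l^3 - 24*l^2 + 4*l + 80) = (l - 5)^2*(l^3 + 4*l^2 - 4*l - 16) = (l - 5)^2*(l + 2)*(l^2 + 2*l - 8) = (l - 5)^2*(l + 2)*(l + 4)*(l - 2)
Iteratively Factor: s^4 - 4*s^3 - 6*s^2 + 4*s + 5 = (s + 1)*(s^3 - 5*s^2 - s + 5) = (s + 1)^2*(s^2 - 6*s + 5) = (s - 5)*(s + 1)^2*(s - 1)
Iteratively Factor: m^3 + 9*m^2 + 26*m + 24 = (m + 3)*(m^2 + 6*m + 8) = (m + 2)*(m + 3)*(m + 4)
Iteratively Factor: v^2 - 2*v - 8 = (v - 4)*(v + 2)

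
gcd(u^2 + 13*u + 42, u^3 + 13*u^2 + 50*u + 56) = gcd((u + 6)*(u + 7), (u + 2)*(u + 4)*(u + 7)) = u + 7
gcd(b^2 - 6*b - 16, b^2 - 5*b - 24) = b - 8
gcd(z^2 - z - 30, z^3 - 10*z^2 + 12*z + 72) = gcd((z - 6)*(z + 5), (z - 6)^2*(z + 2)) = z - 6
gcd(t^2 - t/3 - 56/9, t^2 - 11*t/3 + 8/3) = t - 8/3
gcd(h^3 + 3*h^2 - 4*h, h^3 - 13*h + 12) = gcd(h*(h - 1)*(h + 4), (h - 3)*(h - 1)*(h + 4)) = h^2 + 3*h - 4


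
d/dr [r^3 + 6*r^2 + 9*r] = 3*r^2 + 12*r + 9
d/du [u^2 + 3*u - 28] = 2*u + 3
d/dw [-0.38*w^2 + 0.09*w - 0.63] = 0.09 - 0.76*w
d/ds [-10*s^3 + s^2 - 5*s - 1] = -30*s^2 + 2*s - 5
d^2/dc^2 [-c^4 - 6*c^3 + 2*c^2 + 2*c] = -12*c^2 - 36*c + 4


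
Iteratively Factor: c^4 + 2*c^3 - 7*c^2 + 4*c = (c - 1)*(c^3 + 3*c^2 - 4*c) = (c - 1)^2*(c^2 + 4*c) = c*(c - 1)^2*(c + 4)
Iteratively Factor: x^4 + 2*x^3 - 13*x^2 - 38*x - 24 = (x + 2)*(x^3 - 13*x - 12) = (x + 2)*(x + 3)*(x^2 - 3*x - 4) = (x - 4)*(x + 2)*(x + 3)*(x + 1)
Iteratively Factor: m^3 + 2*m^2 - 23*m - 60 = (m - 5)*(m^2 + 7*m + 12) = (m - 5)*(m + 4)*(m + 3)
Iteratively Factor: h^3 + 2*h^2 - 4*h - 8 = (h + 2)*(h^2 - 4) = (h + 2)^2*(h - 2)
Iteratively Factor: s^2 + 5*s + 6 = (s + 2)*(s + 3)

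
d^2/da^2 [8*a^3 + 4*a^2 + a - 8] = 48*a + 8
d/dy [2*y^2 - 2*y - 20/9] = 4*y - 2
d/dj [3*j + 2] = 3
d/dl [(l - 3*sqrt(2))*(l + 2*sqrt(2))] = 2*l - sqrt(2)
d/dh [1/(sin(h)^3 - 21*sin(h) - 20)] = 3*(cos(h)^2 + 6)*cos(h)/(-sin(h)^3 + 21*sin(h) + 20)^2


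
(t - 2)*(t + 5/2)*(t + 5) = t^3 + 11*t^2/2 - 5*t/2 - 25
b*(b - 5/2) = b^2 - 5*b/2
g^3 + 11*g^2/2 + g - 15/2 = (g - 1)*(g + 3/2)*(g + 5)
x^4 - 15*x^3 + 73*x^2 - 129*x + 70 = (x - 7)*(x - 5)*(x - 2)*(x - 1)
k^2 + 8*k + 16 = (k + 4)^2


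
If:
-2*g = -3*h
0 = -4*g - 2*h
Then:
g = 0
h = 0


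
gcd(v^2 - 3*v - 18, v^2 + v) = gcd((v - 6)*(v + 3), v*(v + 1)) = 1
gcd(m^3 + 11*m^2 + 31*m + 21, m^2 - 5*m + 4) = 1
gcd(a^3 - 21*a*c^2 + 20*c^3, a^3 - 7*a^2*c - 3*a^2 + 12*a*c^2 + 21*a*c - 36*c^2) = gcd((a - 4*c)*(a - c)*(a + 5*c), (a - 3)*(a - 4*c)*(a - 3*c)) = a - 4*c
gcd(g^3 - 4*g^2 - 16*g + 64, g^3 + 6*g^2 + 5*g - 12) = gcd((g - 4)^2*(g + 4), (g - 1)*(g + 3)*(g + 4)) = g + 4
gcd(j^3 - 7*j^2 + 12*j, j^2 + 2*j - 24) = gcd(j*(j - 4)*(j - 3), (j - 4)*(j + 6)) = j - 4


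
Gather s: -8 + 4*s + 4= 4*s - 4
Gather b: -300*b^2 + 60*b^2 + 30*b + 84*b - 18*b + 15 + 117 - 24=-240*b^2 + 96*b + 108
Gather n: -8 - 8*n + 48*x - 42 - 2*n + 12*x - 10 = -10*n + 60*x - 60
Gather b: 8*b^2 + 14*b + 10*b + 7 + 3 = 8*b^2 + 24*b + 10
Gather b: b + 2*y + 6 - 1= b + 2*y + 5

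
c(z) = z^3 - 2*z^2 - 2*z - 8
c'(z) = 3*z^2 - 4*z - 2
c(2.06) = -11.87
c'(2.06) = 2.49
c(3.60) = 5.54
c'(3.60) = 22.48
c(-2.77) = -39.06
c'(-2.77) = 32.10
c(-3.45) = -65.97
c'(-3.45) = 47.51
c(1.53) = -12.16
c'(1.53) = -1.10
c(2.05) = -11.89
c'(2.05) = 2.41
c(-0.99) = -8.95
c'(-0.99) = 4.90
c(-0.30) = -7.61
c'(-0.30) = -0.53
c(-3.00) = -47.00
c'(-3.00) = 37.00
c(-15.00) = -3803.00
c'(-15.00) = 733.00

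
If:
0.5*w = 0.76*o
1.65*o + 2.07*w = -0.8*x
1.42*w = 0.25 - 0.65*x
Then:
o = -0.14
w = -0.22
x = 0.86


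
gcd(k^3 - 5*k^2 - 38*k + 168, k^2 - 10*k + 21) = k - 7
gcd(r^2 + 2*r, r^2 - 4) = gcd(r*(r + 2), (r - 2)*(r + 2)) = r + 2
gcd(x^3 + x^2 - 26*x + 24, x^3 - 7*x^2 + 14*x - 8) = x^2 - 5*x + 4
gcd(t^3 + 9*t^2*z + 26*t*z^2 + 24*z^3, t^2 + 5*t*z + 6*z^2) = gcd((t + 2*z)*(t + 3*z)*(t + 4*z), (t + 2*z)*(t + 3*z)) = t^2 + 5*t*z + 6*z^2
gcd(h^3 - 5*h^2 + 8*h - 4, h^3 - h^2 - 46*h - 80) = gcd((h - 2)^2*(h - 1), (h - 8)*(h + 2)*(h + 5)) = 1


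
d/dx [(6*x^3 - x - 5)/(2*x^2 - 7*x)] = (12*x^4 - 84*x^3 + 2*x^2 + 20*x - 35)/(x^2*(4*x^2 - 28*x + 49))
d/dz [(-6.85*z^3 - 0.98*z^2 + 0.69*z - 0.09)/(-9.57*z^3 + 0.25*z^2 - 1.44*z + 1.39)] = (-2.8421709430404e-14*z^5 - 11.0911*z^4 + 32.9346*z^3 - 29.9097*z^2 - 2.6794*z + 0.8295)/(91.5849*z^6 - 4.785*z^5 + 27.6241*z^4 - 27.3246*z^3 + 2.7686*z^2 - 4.0032*z + 1.9321)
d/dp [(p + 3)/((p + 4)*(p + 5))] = (-p^2 - 6*p - 7)/(p^4 + 18*p^3 + 121*p^2 + 360*p + 400)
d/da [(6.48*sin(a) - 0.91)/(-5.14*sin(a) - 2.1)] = -18.2854*cos(a)/(5.14*sin(a) + 2.1)^2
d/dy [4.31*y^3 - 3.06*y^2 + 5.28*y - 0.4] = 12.93*y^2 - 6.12*y + 5.28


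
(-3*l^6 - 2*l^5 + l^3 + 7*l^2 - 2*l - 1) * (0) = 0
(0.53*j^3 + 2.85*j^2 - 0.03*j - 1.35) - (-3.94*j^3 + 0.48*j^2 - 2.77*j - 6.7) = 4.47*j^3 + 2.37*j^2 + 2.74*j + 5.35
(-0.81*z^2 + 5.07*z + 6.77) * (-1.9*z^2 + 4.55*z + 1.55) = 1.539*z^4 - 13.3185*z^3 + 8.95*z^2 + 38.662*z + 10.4935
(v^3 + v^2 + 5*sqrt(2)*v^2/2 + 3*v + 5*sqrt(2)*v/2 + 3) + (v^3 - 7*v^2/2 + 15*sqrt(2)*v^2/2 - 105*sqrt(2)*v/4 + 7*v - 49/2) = 2*v^3 - 5*v^2/2 + 10*sqrt(2)*v^2 - 95*sqrt(2)*v/4 + 10*v - 43/2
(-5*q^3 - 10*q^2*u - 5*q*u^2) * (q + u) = -5*q^4 - 15*q^3*u - 15*q^2*u^2 - 5*q*u^3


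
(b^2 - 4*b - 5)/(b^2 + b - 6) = (b^2 - 4*b - 5)/(b^2 + b - 6)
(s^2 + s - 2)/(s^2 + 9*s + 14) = (s - 1)/(s + 7)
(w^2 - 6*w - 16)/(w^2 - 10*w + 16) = (w + 2)/(w - 2)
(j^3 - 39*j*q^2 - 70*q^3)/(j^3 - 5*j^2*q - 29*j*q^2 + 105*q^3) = (-j - 2*q)/(-j + 3*q)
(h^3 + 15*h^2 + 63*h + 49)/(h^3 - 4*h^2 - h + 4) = (h^2 + 14*h + 49)/(h^2 - 5*h + 4)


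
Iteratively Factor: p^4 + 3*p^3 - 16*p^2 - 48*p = (p)*(p^3 + 3*p^2 - 16*p - 48) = p*(p + 4)*(p^2 - p - 12) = p*(p + 3)*(p + 4)*(p - 4)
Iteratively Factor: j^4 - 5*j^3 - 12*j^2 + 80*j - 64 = (j - 4)*(j^3 - j^2 - 16*j + 16) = (j - 4)*(j + 4)*(j^2 - 5*j + 4) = (j - 4)*(j - 1)*(j + 4)*(j - 4)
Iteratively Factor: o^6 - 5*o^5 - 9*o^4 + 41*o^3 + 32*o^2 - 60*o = (o)*(o^5 - 5*o^4 - 9*o^3 + 41*o^2 + 32*o - 60) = o*(o - 1)*(o^4 - 4*o^3 - 13*o^2 + 28*o + 60) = o*(o - 1)*(o + 2)*(o^3 - 6*o^2 - o + 30) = o*(o - 1)*(o + 2)^2*(o^2 - 8*o + 15) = o*(o - 3)*(o - 1)*(o + 2)^2*(o - 5)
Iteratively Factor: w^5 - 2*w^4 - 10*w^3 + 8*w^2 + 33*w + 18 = (w + 1)*(w^4 - 3*w^3 - 7*w^2 + 15*w + 18) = (w - 3)*(w + 1)*(w^3 - 7*w - 6) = (w - 3)*(w + 1)*(w + 2)*(w^2 - 2*w - 3) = (w - 3)^2*(w + 1)*(w + 2)*(w + 1)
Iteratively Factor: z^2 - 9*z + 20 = (z - 5)*(z - 4)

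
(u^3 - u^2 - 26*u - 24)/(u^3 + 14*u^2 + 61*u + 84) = (u^2 - 5*u - 6)/(u^2 + 10*u + 21)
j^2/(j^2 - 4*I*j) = j/(j - 4*I)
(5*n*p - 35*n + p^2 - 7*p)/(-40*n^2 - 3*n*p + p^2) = (p - 7)/(-8*n + p)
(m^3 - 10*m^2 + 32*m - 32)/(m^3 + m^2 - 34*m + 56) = (m - 4)/(m + 7)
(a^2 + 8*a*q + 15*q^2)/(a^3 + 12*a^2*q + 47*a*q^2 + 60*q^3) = 1/(a + 4*q)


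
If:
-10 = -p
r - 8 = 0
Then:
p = 10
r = 8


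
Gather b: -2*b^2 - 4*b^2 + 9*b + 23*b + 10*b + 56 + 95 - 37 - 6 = -6*b^2 + 42*b + 108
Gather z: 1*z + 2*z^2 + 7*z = 2*z^2 + 8*z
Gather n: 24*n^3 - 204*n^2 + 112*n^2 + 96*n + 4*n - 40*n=24*n^3 - 92*n^2 + 60*n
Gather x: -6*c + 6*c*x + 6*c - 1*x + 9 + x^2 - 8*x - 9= x^2 + x*(6*c - 9)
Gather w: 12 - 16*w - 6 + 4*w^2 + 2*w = 4*w^2 - 14*w + 6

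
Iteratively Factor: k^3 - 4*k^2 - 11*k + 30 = (k - 2)*(k^2 - 2*k - 15) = (k - 2)*(k + 3)*(k - 5)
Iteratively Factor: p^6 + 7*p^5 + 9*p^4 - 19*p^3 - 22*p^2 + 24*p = (p - 1)*(p^5 + 8*p^4 + 17*p^3 - 2*p^2 - 24*p) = (p - 1)*(p + 3)*(p^4 + 5*p^3 + 2*p^2 - 8*p) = p*(p - 1)*(p + 3)*(p^3 + 5*p^2 + 2*p - 8) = p*(p - 1)*(p + 3)*(p + 4)*(p^2 + p - 2) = p*(p - 1)*(p + 2)*(p + 3)*(p + 4)*(p - 1)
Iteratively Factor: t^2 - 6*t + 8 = (t - 2)*(t - 4)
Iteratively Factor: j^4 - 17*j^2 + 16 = (j - 4)*(j^3 + 4*j^2 - j - 4) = (j - 4)*(j + 1)*(j^2 + 3*j - 4) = (j - 4)*(j + 1)*(j + 4)*(j - 1)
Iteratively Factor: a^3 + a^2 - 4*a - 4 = (a - 2)*(a^2 + 3*a + 2) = (a - 2)*(a + 2)*(a + 1)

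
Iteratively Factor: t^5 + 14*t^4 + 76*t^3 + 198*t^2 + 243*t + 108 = (t + 3)*(t^4 + 11*t^3 + 43*t^2 + 69*t + 36) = (t + 3)*(t + 4)*(t^3 + 7*t^2 + 15*t + 9) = (t + 3)^2*(t + 4)*(t^2 + 4*t + 3) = (t + 3)^3*(t + 4)*(t + 1)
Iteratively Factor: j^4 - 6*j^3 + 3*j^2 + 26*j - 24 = (j - 4)*(j^3 - 2*j^2 - 5*j + 6) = (j - 4)*(j - 3)*(j^2 + j - 2) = (j - 4)*(j - 3)*(j + 2)*(j - 1)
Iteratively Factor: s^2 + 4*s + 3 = (s + 3)*(s + 1)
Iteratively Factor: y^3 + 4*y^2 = (y)*(y^2 + 4*y) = y*(y + 4)*(y)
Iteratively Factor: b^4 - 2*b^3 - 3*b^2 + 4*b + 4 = (b + 1)*(b^3 - 3*b^2 + 4) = (b + 1)^2*(b^2 - 4*b + 4) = (b - 2)*(b + 1)^2*(b - 2)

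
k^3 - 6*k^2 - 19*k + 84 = (k - 7)*(k - 3)*(k + 4)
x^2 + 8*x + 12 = (x + 2)*(x + 6)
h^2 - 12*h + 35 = (h - 7)*(h - 5)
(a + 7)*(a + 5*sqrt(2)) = a^2 + 7*a + 5*sqrt(2)*a + 35*sqrt(2)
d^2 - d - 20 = (d - 5)*(d + 4)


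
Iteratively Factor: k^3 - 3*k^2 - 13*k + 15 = (k + 3)*(k^2 - 6*k + 5) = (k - 5)*(k + 3)*(k - 1)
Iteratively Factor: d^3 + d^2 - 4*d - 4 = (d + 2)*(d^2 - d - 2) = (d - 2)*(d + 2)*(d + 1)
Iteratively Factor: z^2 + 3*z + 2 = (z + 1)*(z + 2)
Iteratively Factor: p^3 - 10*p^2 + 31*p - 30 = (p - 5)*(p^2 - 5*p + 6) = (p - 5)*(p - 3)*(p - 2)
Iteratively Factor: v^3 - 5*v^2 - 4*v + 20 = (v + 2)*(v^2 - 7*v + 10) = (v - 2)*(v + 2)*(v - 5)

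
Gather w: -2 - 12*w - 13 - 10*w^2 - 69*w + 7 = -10*w^2 - 81*w - 8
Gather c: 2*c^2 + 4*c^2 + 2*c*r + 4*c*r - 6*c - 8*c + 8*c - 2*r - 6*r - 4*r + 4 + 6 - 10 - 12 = 6*c^2 + c*(6*r - 6) - 12*r - 12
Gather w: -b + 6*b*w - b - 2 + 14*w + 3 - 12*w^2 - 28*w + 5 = -2*b - 12*w^2 + w*(6*b - 14) + 6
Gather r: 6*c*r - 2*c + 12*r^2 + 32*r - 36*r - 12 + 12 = -2*c + 12*r^2 + r*(6*c - 4)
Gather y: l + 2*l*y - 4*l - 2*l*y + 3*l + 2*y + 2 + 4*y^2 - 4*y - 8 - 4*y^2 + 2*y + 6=0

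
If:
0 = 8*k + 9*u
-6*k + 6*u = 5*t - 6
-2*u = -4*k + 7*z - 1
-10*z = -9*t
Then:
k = 1476/4513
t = 2070/4513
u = -1312/4513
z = 1863/4513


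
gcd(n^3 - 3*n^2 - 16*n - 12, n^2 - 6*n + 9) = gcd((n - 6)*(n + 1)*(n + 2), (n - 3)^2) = 1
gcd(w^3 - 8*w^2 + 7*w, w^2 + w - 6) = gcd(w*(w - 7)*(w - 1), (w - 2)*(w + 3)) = 1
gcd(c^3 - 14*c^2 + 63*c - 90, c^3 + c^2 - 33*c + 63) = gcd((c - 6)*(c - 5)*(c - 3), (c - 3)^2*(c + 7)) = c - 3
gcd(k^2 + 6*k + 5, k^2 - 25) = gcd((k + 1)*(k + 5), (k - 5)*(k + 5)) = k + 5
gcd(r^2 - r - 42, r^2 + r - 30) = r + 6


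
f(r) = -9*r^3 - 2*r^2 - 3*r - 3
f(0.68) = -8.79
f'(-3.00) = -234.00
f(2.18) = -112.29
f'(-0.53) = -8.46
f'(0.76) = -21.64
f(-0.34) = -1.86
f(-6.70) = 2634.19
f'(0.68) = -18.20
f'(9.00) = -2226.00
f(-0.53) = -0.63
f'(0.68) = -18.20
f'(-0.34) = -4.76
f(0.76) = -10.39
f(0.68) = -8.79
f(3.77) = -524.98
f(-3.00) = 231.00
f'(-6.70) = -1188.23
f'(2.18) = -140.03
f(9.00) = -6753.00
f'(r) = -27*r^2 - 4*r - 3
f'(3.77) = -401.83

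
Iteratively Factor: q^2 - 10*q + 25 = (q - 5)*(q - 5)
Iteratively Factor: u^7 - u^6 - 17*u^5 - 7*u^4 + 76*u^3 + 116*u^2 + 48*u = (u + 1)*(u^6 - 2*u^5 - 15*u^4 + 8*u^3 + 68*u^2 + 48*u) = (u - 3)*(u + 1)*(u^5 + u^4 - 12*u^3 - 28*u^2 - 16*u) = (u - 3)*(u + 1)*(u + 2)*(u^4 - u^3 - 10*u^2 - 8*u) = (u - 3)*(u + 1)^2*(u + 2)*(u^3 - 2*u^2 - 8*u) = u*(u - 3)*(u + 1)^2*(u + 2)*(u^2 - 2*u - 8) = u*(u - 3)*(u + 1)^2*(u + 2)^2*(u - 4)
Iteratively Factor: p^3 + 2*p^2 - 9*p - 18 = (p + 3)*(p^2 - p - 6) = (p - 3)*(p + 3)*(p + 2)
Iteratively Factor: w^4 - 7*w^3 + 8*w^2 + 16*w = (w - 4)*(w^3 - 3*w^2 - 4*w) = w*(w - 4)*(w^2 - 3*w - 4) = w*(w - 4)*(w + 1)*(w - 4)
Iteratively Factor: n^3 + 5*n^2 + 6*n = (n + 3)*(n^2 + 2*n) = n*(n + 3)*(n + 2)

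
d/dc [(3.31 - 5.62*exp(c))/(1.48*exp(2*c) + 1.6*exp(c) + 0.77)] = (8.3176*exp(2*c) - 9.7976*exp(c) - 9.6234)*exp(c)/(2.1904*exp(4*c) + 4.736*exp(3*c) + 4.8392*exp(2*c) + 2.464*exp(c) + 0.5929)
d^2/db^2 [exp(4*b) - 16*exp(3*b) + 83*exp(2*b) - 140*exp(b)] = (16*exp(3*b) - 144*exp(2*b) + 332*exp(b) - 140)*exp(b)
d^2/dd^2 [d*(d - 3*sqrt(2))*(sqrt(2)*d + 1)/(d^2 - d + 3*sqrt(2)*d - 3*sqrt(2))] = 2*(-11*d^3 + 31*sqrt(2)*d^3 - 99*sqrt(2)*d^2 + 18*d^2 - 54*d + 54*sqrt(2)*d - 54*sqrt(2) - 72)/(d^6 - 3*d^5 + 9*sqrt(2)*d^5 - 27*sqrt(2)*d^4 + 57*d^4 - 163*d^3 + 81*sqrt(2)*d^3 - 171*sqrt(2)*d^2 + 162*d^2 - 54*d + 162*sqrt(2)*d - 54*sqrt(2))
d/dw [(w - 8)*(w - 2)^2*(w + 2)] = 4*w^3 - 30*w^2 + 24*w + 40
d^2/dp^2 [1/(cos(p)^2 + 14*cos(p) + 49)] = 2*(7*cos(p) - cos(2*p) + 2)/(cos(p) + 7)^4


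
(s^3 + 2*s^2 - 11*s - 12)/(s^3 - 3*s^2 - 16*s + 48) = (s + 1)/(s - 4)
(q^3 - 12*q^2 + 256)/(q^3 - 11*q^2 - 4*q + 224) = (q - 8)/(q - 7)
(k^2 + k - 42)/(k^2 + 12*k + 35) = (k - 6)/(k + 5)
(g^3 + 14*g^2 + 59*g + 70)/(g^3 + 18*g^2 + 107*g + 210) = (g + 2)/(g + 6)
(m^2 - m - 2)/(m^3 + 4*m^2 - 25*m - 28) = (m - 2)/(m^2 + 3*m - 28)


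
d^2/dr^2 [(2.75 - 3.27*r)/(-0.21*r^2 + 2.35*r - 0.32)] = ((16.524 - 4.1202*r)*(0.21*r^2 - 2.35*r + 0.32) + (0.42*r - 2.35)*(0.84*r - 4.7)*(3.27*r - 2.75))/(0.21*r^2 - 2.35*r + 0.32)^3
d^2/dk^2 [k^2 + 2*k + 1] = 2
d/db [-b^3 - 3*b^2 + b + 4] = -3*b^2 - 6*b + 1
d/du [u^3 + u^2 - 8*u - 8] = 3*u^2 + 2*u - 8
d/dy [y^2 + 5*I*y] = 2*y + 5*I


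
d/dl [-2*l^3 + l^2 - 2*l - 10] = -6*l^2 + 2*l - 2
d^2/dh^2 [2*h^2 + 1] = 4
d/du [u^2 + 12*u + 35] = 2*u + 12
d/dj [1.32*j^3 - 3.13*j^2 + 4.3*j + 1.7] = 3.96*j^2 - 6.26*j + 4.3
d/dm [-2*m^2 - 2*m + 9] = -4*m - 2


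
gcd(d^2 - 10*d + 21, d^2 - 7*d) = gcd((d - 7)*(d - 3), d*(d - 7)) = d - 7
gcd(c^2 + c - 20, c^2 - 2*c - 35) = c + 5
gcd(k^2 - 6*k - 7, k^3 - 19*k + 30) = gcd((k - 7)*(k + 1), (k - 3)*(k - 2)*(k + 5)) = 1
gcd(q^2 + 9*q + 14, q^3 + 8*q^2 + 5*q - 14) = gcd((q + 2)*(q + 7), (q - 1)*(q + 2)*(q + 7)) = q^2 + 9*q + 14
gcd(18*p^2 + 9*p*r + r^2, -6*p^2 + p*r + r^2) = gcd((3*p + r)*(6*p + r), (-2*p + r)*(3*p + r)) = 3*p + r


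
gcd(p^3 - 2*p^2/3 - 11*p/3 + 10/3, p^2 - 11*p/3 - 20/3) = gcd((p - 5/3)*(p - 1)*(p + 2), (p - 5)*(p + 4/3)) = 1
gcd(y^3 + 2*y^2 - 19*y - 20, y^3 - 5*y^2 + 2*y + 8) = y^2 - 3*y - 4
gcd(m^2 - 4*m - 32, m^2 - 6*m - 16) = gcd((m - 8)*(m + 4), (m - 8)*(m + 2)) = m - 8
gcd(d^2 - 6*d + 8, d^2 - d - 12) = d - 4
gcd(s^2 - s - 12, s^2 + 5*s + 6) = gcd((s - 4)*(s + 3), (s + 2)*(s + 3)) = s + 3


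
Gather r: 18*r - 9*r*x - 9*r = r*(9 - 9*x)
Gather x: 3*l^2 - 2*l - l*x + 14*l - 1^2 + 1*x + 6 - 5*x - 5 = 3*l^2 + 12*l + x*(-l - 4)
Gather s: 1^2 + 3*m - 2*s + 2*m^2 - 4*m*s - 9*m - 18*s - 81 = 2*m^2 - 6*m + s*(-4*m - 20) - 80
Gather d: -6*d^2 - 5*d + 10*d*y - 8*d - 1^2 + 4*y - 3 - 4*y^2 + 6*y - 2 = -6*d^2 + d*(10*y - 13) - 4*y^2 + 10*y - 6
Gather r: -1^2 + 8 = 7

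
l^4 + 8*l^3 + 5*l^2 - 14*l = l*(l - 1)*(l + 2)*(l + 7)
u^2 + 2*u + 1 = (u + 1)^2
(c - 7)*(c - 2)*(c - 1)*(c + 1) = c^4 - 9*c^3 + 13*c^2 + 9*c - 14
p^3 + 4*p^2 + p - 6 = (p - 1)*(p + 2)*(p + 3)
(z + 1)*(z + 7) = z^2 + 8*z + 7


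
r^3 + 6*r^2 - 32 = (r - 2)*(r + 4)^2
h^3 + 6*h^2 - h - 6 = (h - 1)*(h + 1)*(h + 6)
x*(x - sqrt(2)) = x^2 - sqrt(2)*x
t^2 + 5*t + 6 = (t + 2)*(t + 3)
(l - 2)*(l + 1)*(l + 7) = l^3 + 6*l^2 - 9*l - 14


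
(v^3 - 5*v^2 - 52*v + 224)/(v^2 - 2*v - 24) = (-v^3 + 5*v^2 + 52*v - 224)/(-v^2 + 2*v + 24)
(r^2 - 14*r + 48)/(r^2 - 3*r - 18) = (r - 8)/(r + 3)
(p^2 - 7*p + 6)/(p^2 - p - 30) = (p - 1)/(p + 5)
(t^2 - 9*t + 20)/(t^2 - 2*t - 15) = (t - 4)/(t + 3)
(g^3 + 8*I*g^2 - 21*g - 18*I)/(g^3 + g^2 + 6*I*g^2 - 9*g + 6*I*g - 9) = (g + 2*I)/(g + 1)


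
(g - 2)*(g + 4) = g^2 + 2*g - 8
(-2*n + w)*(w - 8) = -2*n*w + 16*n + w^2 - 8*w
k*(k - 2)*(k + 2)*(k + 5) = k^4 + 5*k^3 - 4*k^2 - 20*k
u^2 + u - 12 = (u - 3)*(u + 4)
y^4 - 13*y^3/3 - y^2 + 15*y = y*(y - 3)^2*(y + 5/3)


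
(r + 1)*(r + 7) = r^2 + 8*r + 7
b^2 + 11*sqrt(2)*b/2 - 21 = (b - 3*sqrt(2)/2)*(b + 7*sqrt(2))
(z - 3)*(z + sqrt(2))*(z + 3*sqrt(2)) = z^3 - 3*z^2 + 4*sqrt(2)*z^2 - 12*sqrt(2)*z + 6*z - 18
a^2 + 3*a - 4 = (a - 1)*(a + 4)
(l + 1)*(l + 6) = l^2 + 7*l + 6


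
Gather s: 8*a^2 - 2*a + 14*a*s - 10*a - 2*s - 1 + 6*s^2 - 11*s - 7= 8*a^2 - 12*a + 6*s^2 + s*(14*a - 13) - 8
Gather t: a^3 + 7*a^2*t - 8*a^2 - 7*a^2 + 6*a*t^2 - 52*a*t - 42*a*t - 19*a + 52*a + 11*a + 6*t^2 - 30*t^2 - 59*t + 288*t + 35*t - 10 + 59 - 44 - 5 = a^3 - 15*a^2 + 44*a + t^2*(6*a - 24) + t*(7*a^2 - 94*a + 264)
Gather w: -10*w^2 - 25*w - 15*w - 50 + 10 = -10*w^2 - 40*w - 40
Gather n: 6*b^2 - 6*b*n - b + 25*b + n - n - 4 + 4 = 6*b^2 - 6*b*n + 24*b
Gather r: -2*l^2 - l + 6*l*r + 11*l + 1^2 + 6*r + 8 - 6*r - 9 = -2*l^2 + 6*l*r + 10*l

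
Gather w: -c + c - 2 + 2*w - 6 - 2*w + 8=0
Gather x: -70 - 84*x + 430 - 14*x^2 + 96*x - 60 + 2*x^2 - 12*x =300 - 12*x^2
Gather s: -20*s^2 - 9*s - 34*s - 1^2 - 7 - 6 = -20*s^2 - 43*s - 14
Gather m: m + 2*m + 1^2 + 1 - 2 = 3*m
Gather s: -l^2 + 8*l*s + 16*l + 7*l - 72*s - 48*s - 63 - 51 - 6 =-l^2 + 23*l + s*(8*l - 120) - 120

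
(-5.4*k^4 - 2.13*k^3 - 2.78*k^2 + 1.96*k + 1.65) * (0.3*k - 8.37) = -1.62*k^5 + 44.559*k^4 + 16.9941*k^3 + 23.8566*k^2 - 15.9102*k - 13.8105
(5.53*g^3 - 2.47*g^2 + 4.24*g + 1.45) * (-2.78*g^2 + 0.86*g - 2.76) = -15.3734*g^5 + 11.6224*g^4 - 29.1742*g^3 + 6.4326*g^2 - 10.4554*g - 4.002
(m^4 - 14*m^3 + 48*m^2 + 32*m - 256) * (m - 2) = m^5 - 16*m^4 + 76*m^3 - 64*m^2 - 320*m + 512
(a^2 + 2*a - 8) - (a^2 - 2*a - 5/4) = 4*a - 27/4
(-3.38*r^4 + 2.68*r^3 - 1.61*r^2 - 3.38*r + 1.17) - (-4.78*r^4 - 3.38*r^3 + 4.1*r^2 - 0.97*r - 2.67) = 1.4*r^4 + 6.06*r^3 - 5.71*r^2 - 2.41*r + 3.84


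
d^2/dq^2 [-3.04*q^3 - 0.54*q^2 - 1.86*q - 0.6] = -18.24*q - 1.08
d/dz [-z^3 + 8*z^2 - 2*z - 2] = -3*z^2 + 16*z - 2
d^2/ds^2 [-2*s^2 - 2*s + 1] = -4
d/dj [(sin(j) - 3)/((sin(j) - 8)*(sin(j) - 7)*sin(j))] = 2*(-sin(j)^3 + 12*sin(j)^2 - 45*sin(j) + 84)*cos(j)/((sin(j) - 8)^2*(sin(j) - 7)^2*sin(j)^2)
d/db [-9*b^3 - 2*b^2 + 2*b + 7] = -27*b^2 - 4*b + 2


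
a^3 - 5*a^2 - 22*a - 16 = (a - 8)*(a + 1)*(a + 2)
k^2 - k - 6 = (k - 3)*(k + 2)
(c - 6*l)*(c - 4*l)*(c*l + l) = c^3*l - 10*c^2*l^2 + c^2*l + 24*c*l^3 - 10*c*l^2 + 24*l^3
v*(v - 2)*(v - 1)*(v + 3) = v^4 - 7*v^2 + 6*v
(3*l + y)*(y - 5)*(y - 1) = 3*l*y^2 - 18*l*y + 15*l + y^3 - 6*y^2 + 5*y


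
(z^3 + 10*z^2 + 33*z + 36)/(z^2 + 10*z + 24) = (z^2 + 6*z + 9)/(z + 6)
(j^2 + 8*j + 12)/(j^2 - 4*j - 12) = (j + 6)/(j - 6)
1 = 1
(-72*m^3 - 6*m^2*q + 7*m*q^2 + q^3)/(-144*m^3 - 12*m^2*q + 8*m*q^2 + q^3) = (-12*m^2 + m*q + q^2)/(-24*m^2 + 2*m*q + q^2)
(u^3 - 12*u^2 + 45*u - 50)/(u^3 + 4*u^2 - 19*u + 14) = (u^2 - 10*u + 25)/(u^2 + 6*u - 7)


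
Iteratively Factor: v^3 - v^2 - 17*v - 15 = (v + 3)*(v^2 - 4*v - 5) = (v - 5)*(v + 3)*(v + 1)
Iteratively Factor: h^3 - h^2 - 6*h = (h)*(h^2 - h - 6) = h*(h + 2)*(h - 3)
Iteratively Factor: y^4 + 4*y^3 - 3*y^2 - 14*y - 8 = (y + 1)*(y^3 + 3*y^2 - 6*y - 8) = (y + 1)*(y + 4)*(y^2 - y - 2) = (y + 1)^2*(y + 4)*(y - 2)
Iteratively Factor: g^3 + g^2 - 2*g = (g + 2)*(g^2 - g) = (g - 1)*(g + 2)*(g)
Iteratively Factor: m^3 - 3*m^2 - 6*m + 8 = (m - 1)*(m^2 - 2*m - 8) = (m - 1)*(m + 2)*(m - 4)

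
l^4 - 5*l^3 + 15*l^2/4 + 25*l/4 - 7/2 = (l - 7/2)*(l - 2)*(l - 1/2)*(l + 1)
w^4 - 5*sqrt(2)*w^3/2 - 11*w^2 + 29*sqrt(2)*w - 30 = (w - 3*sqrt(2))*(w - sqrt(2))^2*(w + 5*sqrt(2)/2)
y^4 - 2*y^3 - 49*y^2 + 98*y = y*(y - 7)*(y - 2)*(y + 7)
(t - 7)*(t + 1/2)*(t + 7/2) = t^3 - 3*t^2 - 105*t/4 - 49/4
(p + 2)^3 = p^3 + 6*p^2 + 12*p + 8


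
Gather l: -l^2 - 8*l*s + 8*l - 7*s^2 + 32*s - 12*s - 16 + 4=-l^2 + l*(8 - 8*s) - 7*s^2 + 20*s - 12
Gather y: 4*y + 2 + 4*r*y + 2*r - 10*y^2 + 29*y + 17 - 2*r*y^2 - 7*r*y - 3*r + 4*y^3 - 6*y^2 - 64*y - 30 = -r + 4*y^3 + y^2*(-2*r - 16) + y*(-3*r - 31) - 11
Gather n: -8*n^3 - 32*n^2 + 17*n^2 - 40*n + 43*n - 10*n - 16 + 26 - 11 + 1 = -8*n^3 - 15*n^2 - 7*n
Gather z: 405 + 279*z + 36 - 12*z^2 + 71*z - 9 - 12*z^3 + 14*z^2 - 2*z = -12*z^3 + 2*z^2 + 348*z + 432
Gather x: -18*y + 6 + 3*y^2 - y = 3*y^2 - 19*y + 6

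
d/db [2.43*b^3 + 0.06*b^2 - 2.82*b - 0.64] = 7.29*b^2 + 0.12*b - 2.82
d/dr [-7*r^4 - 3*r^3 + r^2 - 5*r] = -28*r^3 - 9*r^2 + 2*r - 5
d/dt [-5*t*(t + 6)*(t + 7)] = -15*t^2 - 130*t - 210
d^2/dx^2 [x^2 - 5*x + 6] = 2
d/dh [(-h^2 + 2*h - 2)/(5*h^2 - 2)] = 2*(-5*h^2 + 12*h - 2)/(25*h^4 - 20*h^2 + 4)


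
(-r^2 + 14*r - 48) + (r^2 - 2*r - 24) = 12*r - 72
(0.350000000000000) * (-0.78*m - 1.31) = -0.273*m - 0.4585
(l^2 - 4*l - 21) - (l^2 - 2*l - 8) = -2*l - 13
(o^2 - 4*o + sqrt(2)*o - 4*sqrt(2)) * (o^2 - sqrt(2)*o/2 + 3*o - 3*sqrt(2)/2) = o^4 - o^3 + sqrt(2)*o^3/2 - 13*o^2 - sqrt(2)*o^2/2 - 6*sqrt(2)*o + o + 12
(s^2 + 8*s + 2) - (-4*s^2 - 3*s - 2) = 5*s^2 + 11*s + 4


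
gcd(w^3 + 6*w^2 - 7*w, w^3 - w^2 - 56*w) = w^2 + 7*w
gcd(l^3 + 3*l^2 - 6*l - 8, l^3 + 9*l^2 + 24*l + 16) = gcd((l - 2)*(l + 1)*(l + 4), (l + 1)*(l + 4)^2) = l^2 + 5*l + 4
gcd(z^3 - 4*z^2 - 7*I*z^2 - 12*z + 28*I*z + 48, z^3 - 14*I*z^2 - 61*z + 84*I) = z^2 - 7*I*z - 12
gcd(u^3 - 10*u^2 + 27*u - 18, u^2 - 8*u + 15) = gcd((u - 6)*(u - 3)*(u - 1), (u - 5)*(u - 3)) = u - 3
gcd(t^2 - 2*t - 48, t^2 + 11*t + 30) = t + 6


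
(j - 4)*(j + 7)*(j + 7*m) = j^3 + 7*j^2*m + 3*j^2 + 21*j*m - 28*j - 196*m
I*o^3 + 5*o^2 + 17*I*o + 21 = (o - 7*I)*(o + 3*I)*(I*o + 1)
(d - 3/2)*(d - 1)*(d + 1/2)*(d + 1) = d^4 - d^3 - 7*d^2/4 + d + 3/4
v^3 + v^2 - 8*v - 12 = (v - 3)*(v + 2)^2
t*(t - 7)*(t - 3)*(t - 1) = t^4 - 11*t^3 + 31*t^2 - 21*t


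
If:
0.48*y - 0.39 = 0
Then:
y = 0.81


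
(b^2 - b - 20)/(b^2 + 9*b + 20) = (b - 5)/(b + 5)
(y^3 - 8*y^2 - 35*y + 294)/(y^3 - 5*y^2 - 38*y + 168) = (y - 7)/(y - 4)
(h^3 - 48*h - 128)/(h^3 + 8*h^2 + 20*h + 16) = (h^2 - 4*h - 32)/(h^2 + 4*h + 4)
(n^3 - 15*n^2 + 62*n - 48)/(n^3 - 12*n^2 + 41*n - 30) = (n - 8)/(n - 5)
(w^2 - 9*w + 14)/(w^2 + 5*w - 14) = (w - 7)/(w + 7)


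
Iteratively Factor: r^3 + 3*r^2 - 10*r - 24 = (r + 4)*(r^2 - r - 6) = (r - 3)*(r + 4)*(r + 2)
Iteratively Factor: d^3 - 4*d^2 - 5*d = (d - 5)*(d^2 + d) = (d - 5)*(d + 1)*(d)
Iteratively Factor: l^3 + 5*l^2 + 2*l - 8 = (l + 2)*(l^2 + 3*l - 4) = (l + 2)*(l + 4)*(l - 1)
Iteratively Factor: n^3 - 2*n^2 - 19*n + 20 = (n - 1)*(n^2 - n - 20) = (n - 5)*(n - 1)*(n + 4)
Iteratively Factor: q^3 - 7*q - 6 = (q - 3)*(q^2 + 3*q + 2) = (q - 3)*(q + 2)*(q + 1)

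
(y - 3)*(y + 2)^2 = y^3 + y^2 - 8*y - 12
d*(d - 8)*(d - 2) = d^3 - 10*d^2 + 16*d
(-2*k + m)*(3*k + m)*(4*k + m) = -24*k^3 - 2*k^2*m + 5*k*m^2 + m^3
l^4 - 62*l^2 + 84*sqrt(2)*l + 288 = (l - 4*sqrt(2))*(l - 3*sqrt(2))*(l + sqrt(2))*(l + 6*sqrt(2))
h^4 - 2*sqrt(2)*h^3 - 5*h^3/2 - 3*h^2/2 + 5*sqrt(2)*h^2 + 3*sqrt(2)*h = h*(h - 3)*(h + 1/2)*(h - 2*sqrt(2))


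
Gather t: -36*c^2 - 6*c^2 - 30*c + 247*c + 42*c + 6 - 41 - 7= -42*c^2 + 259*c - 42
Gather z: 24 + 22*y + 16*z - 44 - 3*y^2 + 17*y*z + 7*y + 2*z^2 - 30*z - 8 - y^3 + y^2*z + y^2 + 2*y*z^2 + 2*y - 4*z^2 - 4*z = -y^3 - 2*y^2 + 31*y + z^2*(2*y - 2) + z*(y^2 + 17*y - 18) - 28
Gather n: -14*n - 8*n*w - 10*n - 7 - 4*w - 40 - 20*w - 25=n*(-8*w - 24) - 24*w - 72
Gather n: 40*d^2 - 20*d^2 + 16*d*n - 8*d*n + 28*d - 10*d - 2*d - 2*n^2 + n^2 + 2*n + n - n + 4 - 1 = 20*d^2 + 16*d - n^2 + n*(8*d + 2) + 3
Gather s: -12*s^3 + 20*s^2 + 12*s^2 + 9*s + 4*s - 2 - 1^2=-12*s^3 + 32*s^2 + 13*s - 3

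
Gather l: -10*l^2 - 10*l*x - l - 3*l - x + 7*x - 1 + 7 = -10*l^2 + l*(-10*x - 4) + 6*x + 6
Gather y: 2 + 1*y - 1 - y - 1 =0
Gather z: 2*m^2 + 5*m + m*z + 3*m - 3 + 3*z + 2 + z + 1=2*m^2 + 8*m + z*(m + 4)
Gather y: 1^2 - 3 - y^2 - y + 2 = -y^2 - y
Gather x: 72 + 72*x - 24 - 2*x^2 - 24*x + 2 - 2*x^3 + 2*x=-2*x^3 - 2*x^2 + 50*x + 50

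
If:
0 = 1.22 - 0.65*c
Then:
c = 1.88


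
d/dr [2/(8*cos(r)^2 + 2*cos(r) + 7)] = 4*(8*cos(r) + 1)*sin(r)/(8*cos(r)^2 + 2*cos(r) + 7)^2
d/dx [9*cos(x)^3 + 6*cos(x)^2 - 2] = -3*(9*cos(x) + 4)*sin(x)*cos(x)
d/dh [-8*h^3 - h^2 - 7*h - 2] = -24*h^2 - 2*h - 7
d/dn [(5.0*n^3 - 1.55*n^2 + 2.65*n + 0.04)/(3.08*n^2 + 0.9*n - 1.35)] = (15.4*n^4 + 9.0*n^3 - 29.807*n^2 + 3.9386*n - 3.6135)/(9.4864*n^4 + 5.544*n^3 - 7.506*n^2 - 2.43*n + 1.8225)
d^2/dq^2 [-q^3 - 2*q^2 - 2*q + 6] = -6*q - 4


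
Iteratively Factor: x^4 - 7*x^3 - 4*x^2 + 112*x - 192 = (x + 4)*(x^3 - 11*x^2 + 40*x - 48) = (x - 4)*(x + 4)*(x^2 - 7*x + 12) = (x - 4)^2*(x + 4)*(x - 3)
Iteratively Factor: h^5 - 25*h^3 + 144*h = (h + 3)*(h^4 - 3*h^3 - 16*h^2 + 48*h) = (h + 3)*(h + 4)*(h^3 - 7*h^2 + 12*h) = h*(h + 3)*(h + 4)*(h^2 - 7*h + 12) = h*(h - 3)*(h + 3)*(h + 4)*(h - 4)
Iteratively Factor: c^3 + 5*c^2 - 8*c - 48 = (c + 4)*(c^2 + c - 12) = (c + 4)^2*(c - 3)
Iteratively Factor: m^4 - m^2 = (m)*(m^3 - m) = m*(m + 1)*(m^2 - m) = m^2*(m + 1)*(m - 1)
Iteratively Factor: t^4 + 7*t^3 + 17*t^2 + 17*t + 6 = (t + 2)*(t^3 + 5*t^2 + 7*t + 3) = (t + 2)*(t + 3)*(t^2 + 2*t + 1) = (t + 1)*(t + 2)*(t + 3)*(t + 1)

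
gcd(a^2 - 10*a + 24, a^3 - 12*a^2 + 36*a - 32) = 1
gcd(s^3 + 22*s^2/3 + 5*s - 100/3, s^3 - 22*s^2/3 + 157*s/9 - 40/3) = s - 5/3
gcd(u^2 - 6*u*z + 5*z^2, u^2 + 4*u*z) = 1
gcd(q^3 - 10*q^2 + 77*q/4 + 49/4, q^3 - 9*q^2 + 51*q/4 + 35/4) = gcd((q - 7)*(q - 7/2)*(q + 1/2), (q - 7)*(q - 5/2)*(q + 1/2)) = q^2 - 13*q/2 - 7/2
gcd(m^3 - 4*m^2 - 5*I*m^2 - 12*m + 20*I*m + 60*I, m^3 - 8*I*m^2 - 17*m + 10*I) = m - 5*I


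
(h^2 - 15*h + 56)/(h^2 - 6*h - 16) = (h - 7)/(h + 2)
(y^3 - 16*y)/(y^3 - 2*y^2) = (y^2 - 16)/(y*(y - 2))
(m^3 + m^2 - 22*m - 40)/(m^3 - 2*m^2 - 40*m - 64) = (m - 5)/(m - 8)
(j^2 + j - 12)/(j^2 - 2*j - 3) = (j + 4)/(j + 1)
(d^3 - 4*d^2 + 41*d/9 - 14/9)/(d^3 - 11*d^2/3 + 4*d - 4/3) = (d - 7/3)/(d - 2)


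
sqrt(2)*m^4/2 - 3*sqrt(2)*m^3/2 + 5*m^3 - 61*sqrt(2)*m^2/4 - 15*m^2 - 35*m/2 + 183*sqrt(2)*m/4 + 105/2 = (m - 3)*(m - 5*sqrt(2)/2)*(m + 7*sqrt(2))*(sqrt(2)*m/2 + 1/2)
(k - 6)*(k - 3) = k^2 - 9*k + 18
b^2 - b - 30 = (b - 6)*(b + 5)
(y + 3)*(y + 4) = y^2 + 7*y + 12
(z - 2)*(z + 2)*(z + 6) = z^3 + 6*z^2 - 4*z - 24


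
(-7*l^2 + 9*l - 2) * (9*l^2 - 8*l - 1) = -63*l^4 + 137*l^3 - 83*l^2 + 7*l + 2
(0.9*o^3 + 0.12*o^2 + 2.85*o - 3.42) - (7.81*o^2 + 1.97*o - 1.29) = 0.9*o^3 - 7.69*o^2 + 0.88*o - 2.13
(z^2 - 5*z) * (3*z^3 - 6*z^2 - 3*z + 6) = 3*z^5 - 21*z^4 + 27*z^3 + 21*z^2 - 30*z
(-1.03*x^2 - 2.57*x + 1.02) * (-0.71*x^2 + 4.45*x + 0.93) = 0.7313*x^4 - 2.7588*x^3 - 13.1186*x^2 + 2.1489*x + 0.9486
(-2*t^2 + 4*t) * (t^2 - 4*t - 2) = -2*t^4 + 12*t^3 - 12*t^2 - 8*t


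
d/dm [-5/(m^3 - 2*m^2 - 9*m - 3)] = 5*(3*m^2 - 4*m - 9)/(-m^3 + 2*m^2 + 9*m + 3)^2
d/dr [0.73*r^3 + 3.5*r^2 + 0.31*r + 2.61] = 2.19*r^2 + 7.0*r + 0.31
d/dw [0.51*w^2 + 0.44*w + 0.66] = 1.02*w + 0.44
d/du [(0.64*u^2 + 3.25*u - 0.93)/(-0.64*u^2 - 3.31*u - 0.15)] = (-0.0384000000000002*u^2 - 1.3824*u - 3.5658)/(0.4096*u^4 + 4.2368*u^3 + 11.1481*u^2 + 0.993*u + 0.0225)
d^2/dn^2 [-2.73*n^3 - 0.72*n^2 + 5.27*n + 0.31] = -16.38*n - 1.44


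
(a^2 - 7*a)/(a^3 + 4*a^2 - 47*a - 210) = a/(a^2 + 11*a + 30)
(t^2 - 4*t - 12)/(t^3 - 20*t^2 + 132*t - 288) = (t + 2)/(t^2 - 14*t + 48)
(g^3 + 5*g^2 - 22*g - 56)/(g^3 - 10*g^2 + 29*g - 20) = (g^2 + 9*g + 14)/(g^2 - 6*g + 5)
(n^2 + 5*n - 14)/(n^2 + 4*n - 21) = (n - 2)/(n - 3)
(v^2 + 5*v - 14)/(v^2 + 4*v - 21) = (v - 2)/(v - 3)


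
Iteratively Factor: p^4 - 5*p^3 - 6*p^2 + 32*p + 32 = (p + 2)*(p^3 - 7*p^2 + 8*p + 16) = (p - 4)*(p + 2)*(p^2 - 3*p - 4) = (p - 4)^2*(p + 2)*(p + 1)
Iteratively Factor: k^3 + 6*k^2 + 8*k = (k)*(k^2 + 6*k + 8) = k*(k + 2)*(k + 4)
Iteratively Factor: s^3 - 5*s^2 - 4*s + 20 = (s - 2)*(s^2 - 3*s - 10) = (s - 2)*(s + 2)*(s - 5)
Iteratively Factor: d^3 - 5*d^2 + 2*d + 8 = (d - 2)*(d^2 - 3*d - 4) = (d - 2)*(d + 1)*(d - 4)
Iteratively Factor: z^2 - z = (z - 1)*(z)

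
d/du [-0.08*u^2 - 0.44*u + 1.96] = -0.16*u - 0.44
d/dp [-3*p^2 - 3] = -6*p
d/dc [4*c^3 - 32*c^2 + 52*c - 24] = 12*c^2 - 64*c + 52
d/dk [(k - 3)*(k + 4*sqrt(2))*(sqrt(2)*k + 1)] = 3*sqrt(2)*k^2 - 6*sqrt(2)*k + 18*k - 27 + 4*sqrt(2)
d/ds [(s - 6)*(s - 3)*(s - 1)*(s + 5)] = 4*s^3 - 15*s^2 - 46*s + 117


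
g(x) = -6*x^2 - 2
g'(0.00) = 0.00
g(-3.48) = -74.66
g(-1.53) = -16.05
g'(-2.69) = 32.28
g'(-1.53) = 18.36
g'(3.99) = -47.88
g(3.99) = -97.52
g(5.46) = -180.87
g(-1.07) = -8.87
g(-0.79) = -5.74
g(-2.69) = -45.42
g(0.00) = -2.00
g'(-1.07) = 12.84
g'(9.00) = -108.00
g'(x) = -12*x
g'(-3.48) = 41.76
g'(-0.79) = 9.48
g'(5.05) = -60.60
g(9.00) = -488.00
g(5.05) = -155.02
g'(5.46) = -65.52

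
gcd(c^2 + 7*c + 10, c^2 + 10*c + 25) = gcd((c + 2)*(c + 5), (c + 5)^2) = c + 5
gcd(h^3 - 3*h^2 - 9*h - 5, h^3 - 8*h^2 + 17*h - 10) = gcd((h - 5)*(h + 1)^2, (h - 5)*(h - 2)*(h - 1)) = h - 5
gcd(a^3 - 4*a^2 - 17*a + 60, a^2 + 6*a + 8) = a + 4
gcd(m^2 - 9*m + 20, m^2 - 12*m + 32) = m - 4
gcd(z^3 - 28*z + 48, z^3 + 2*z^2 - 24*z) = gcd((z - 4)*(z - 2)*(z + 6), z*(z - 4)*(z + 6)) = z^2 + 2*z - 24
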